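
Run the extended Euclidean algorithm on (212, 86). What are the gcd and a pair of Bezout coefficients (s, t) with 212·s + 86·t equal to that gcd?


Euclidean algorithm on (212, 86) — divide until remainder is 0:
  212 = 2 · 86 + 40
  86 = 2 · 40 + 6
  40 = 6 · 6 + 4
  6 = 1 · 4 + 2
  4 = 2 · 2 + 0
gcd(212, 86) = 2.
Track Bezout coefficients alongside the remainders: start with r₀ = 212 = a·1 + b·0 (s = 1, t = 0) and r₁ = 86 = a·0 + b·1 (s = 0, t = 1); each new remainder r_{k+1} = r_{k-1} − q_k·r_k inherits s_{k+1} = s_{k-1} − q_k·s_k, t_{k+1} = t_{k-1} − q_k·t_k, so r_k = a·s_k + b·t_k at every step:
  q = 2: r = 40, s = 1 − 2·0 = 1, t = 0 − 2·1 = -2  (check: 212·1 + 86·(-2) = 40)
  q = 2: r = 6, s = 0 − 2·1 = -2, t = 1 − 2·(-2) = 5  (check: 212·(-2) + 86·5 = 6)
  q = 6: r = 4, s = 1 − 6·(-2) = 13, t = -2 − 6·5 = -32  (check: 212·13 + 86·(-32) = 4)
  q = 1: r = 2, s = -2 − 1·13 = -15, t = 5 − 1·(-32) = 37  (check: 212·(-15) + 86·37 = 2)
The row with r = 2 (the gcd) gives the Bezout coefficients s = -15, t = 37.
Result: 212 · (-15) + 86 · (37) = 2.

gcd(212, 86) = 2; s = -15, t = 37 (check: 212·(-15) + 86·37 = 2).


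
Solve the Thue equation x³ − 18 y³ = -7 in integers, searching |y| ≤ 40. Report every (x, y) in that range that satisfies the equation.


The equation is x³ - 18y³ = -7. For fixed y, x³ = 18·y³ − 7, so a solution requires the RHS to be a perfect cube.
Strategy: iterate y from -40 to 40, compute RHS = 18·y³ − 7, and check whether it is a (positive or negative) perfect cube.
Check small values of y:
  y = 0: RHS = -7 is not a perfect cube.
  y = 1: RHS = 11 is not a perfect cube.
  y = -1: RHS = -25 is not a perfect cube.
  y = 2: RHS = 137 is not a perfect cube.
  y = -2: RHS = -151 is not a perfect cube.
  y = 3: RHS = 479 is not a perfect cube.
  y = -3: RHS = -493 is not a perfect cube.
Continuing the search up to |y| = 40 finds no solutions either.
No (x, y) in the scanned range satisfies the equation.

No integer solutions with |y| ≤ 40.


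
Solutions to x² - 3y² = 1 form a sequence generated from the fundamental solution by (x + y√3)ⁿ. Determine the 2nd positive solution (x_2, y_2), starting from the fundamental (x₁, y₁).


Step 1: Find the fundamental solution (x₁, y₁) of x² - 3y² = 1.
  Expand √3 as a continued fraction. a₀ = ⌊√3⌋ = 1; iterate m_{k+1} = d_k·a_k − m_k, d_{k+1} = (3 − m_{k+1}²)/d_k, a_{k+1} = ⌊(a₀ + m_{k+1})/d_{k+1}⌋ (starting m₀ = 0, d₀ = 1), with convergents p_k = a_k·p_{k-1} + p_{k-2}, q_k = a_k·q_{k-1} + q_{k-2} (p₋₁ = 1, q₋₁ = 0):
  k = 0: a₀ = 1; p₀/q₀ = 1/1; p₀² − 3·q₀² = 1 − 3 = -2.
  k = 1: m = 1, d = 2, a = ⌊(1 + 1)/2⌋ = 1; p/q = (1·1 + 1)/(1·1 + 0) = 2/1; p² − 3·q² = 4 − 3 = 1.
  The first convergent with p² − 3·q² = 1 gives the fundamental solution (x₁, y₁) = (2, 1).
Step 2: Apply the recurrence (x_{n+1}, y_{n+1}) = (x₁x_n + 3y₁y_n, x₁y_n + y₁x_n) repeatedly.
  From (x_1, y_1) = (2, 1): x_2 = 2·2 + 3·1·1 = 7; y_2 = 2·1 + 1·2 = 4.
Step 3: Verify x_2² - 3·y_2² = 49 - 48 = 1 (should be 1). ✓

(x_1, y_1) = (2, 1); (x_2, y_2) = (7, 4).


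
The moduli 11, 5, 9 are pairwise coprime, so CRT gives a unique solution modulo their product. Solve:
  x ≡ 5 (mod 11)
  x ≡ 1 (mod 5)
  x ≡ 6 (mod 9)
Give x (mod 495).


Moduli 11, 5, 9 are pairwise coprime; by CRT there is a unique solution modulo M = 11 · 5 · 9 = 495.
Solve pairwise, accumulating the modulus:
  Start with x ≡ 5 (mod 11).
  Combine with x ≡ 1 (mod 5): since gcd(11, 5) = 1, we get a unique residue mod 55.
    Write x = 5 + 11·t and substitute into x ≡ 1 (mod 5): 11·t ≡ 1 − 5 = -4 (mod 5).
    Reduce coefficients mod 5: 1·t ≡ 1 (mod 5).
    So t ≡ 1 (mod 5).
    Then x = 5 + 11·1 = 16, valid modulo lcm(11, 5) = 55: x ≡ 16 (mod 55).
  Combine with x ≡ 6 (mod 9): since gcd(55, 9) = 1, we get a unique residue mod 495.
    Write x = 16 + 55·t and substitute into x ≡ 6 (mod 9): 55·t ≡ 6 − 16 = -10 (mod 9).
    Reduce coefficients mod 9: 1·t ≡ 8 (mod 9).
    So t ≡ 8 (mod 9).
    Then x = 16 + 55·8 = 456, valid modulo lcm(55, 9) = 495: x ≡ 456 (mod 495).
Verify: 456 mod 11 = 5 ✓, 456 mod 5 = 1 ✓, 456 mod 9 = 6 ✓.

x ≡ 456 (mod 495).


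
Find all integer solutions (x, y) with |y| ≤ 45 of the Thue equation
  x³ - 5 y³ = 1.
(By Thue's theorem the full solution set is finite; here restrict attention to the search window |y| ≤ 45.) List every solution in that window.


The equation is x³ - 5y³ = 1. For fixed y, x³ = 5·y³ + 1, so a solution requires the RHS to be a perfect cube.
Strategy: iterate y from -45 to 45, compute RHS = 5·y³ + 1, and check whether it is a (positive or negative) perfect cube.
Check small values of y:
  y = 0: RHS = 1 = (1)³ ⇒ x = 1 works.
  y = 1: RHS = 6 is not a perfect cube.
  y = -1: RHS = -4 is not a perfect cube.
  y = 2: RHS = 41 is not a perfect cube.
  y = -2: RHS = -39 is not a perfect cube.
  y = 3: RHS = 136 is not a perfect cube.
  y = -3: RHS = -134 is not a perfect cube.
Continuing the search up to |y| = 45 finds no further solutions beyond those listed.
Collected solutions: (1, 0).

Solutions (with |y| ≤ 45): (1, 0).


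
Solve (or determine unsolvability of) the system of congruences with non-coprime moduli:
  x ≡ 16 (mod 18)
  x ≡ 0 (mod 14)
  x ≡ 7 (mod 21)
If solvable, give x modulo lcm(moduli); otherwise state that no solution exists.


Moduli 18, 14, 21 are not pairwise coprime, so CRT works modulo lcm(m_i) when all pairwise compatibility conditions hold.
Pairwise compatibility: gcd(m_i, m_j) must divide a_i - a_j for every pair.
Merge one congruence at a time:
  Start: x ≡ 16 (mod 18).
  Combine with x ≡ 0 (mod 14): gcd(18, 14) = 2; 0 - 16 = -16, which IS divisible by 2, so compatible.
    Write x = 16 + 18·t and substitute into x ≡ 0 (mod 14): 18·t ≡ 0 − 16 = -16 (mod 14).
    Divide the congruence (and modulus) by g = 2: 9·t ≡ -8 (mod 7).
    Reduce coefficients mod 7: 2·t ≡ 6 (mod 7).
    The inverse of 2 mod 7 is 4 (since 2·4 = 8 = 1·7 + 1), so t ≡ 4·6 = 24 ≡ 3 (mod 7).
    Then x = 16 + 18·3 = 70, valid modulo lcm(18, 14) = 126: x ≡ 70 (mod 126).
  Combine with x ≡ 7 (mod 21): gcd(126, 21) = 21; 7 - 70 = -63, which IS divisible by 21, so compatible.
    Write x = 70 + 126·t and substitute into x ≡ 7 (mod 21): 126·t ≡ 7 − 70 = -63 (mod 21).
    Divide the congruence (and modulus) by g = 21: 6·t ≡ -3 (mod 1).
    Modulo 1 every t works; take t = 0.
    Then x = 70 + 126·0 = 70, valid modulo lcm(126, 21) = 126: x ≡ 70 (mod 126).
Verify: 70 mod 18 = 16, 70 mod 14 = 0, 70 mod 21 = 7.

x ≡ 70 (mod 126).


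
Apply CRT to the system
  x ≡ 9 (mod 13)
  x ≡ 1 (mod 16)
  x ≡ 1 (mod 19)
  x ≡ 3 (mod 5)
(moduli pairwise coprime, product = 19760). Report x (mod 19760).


Product of moduli M = 13 · 16 · 19 · 5 = 19760.
Merge one congruence at a time:
  Start: x ≡ 9 (mod 13).
  Combine with x ≡ 1 (mod 16); new modulus lcm = 208.
    Write x = 9 + 13·t and substitute into x ≡ 1 (mod 16): 13·t ≡ 1 − 9 = -8 (mod 16).
    Reduce coefficients mod 16: 13·t ≡ 8 (mod 16).
    The inverse of 13 mod 16 is 5 (since 13·5 = 65 = 4·16 + 1), so t ≡ 5·8 = 40 ≡ 8 (mod 16).
    Then x = 9 + 13·8 = 113, valid modulo lcm(13, 16) = 208: x ≡ 113 (mod 208).
  Combine with x ≡ 1 (mod 19); new modulus lcm = 3952.
    Write x = 113 + 208·t and substitute into x ≡ 1 (mod 19): 208·t ≡ 1 − 113 = -112 (mod 19).
    Reduce coefficients mod 19: 18·t ≡ 2 (mod 19).
    The inverse of 18 mod 19 is 18 (since 18·18 = 324 = 17·19 + 1), so t ≡ 18·2 = 36 ≡ 17 (mod 19).
    Then x = 113 + 208·17 = 3649, valid modulo lcm(208, 19) = 3952: x ≡ 3649 (mod 3952).
  Combine with x ≡ 3 (mod 5); new modulus lcm = 19760.
    Write x = 3649 + 3952·t and substitute into x ≡ 3 (mod 5): 3952·t ≡ 3 − 3649 = -3646 (mod 5).
    Reduce coefficients mod 5: 2·t ≡ 4 (mod 5).
    The inverse of 2 mod 5 is 3 (since 2·3 = 6 = 1·5 + 1), so t ≡ 3·4 = 12 ≡ 2 (mod 5).
    Then x = 3649 + 3952·2 = 11553, valid modulo lcm(3952, 5) = 19760: x ≡ 11553 (mod 19760).
Verify against each original: 11553 mod 13 = 9, 11553 mod 16 = 1, 11553 mod 19 = 1, 11553 mod 5 = 3.

x ≡ 11553 (mod 19760).


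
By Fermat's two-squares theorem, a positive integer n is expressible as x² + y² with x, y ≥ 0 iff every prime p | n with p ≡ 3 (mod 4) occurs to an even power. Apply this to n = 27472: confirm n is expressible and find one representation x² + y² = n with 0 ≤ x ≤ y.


Step 1: Factor n = 27472 = 2^4 · 17 · 101.
Step 2: Check the mod-4 condition on each prime factor: 2 = 2 (special); 17 ≡ 1 (mod 4), exponent 1; 101 ≡ 1 (mod 4), exponent 1.
All primes ≡ 3 (mod 4) appear to even exponent (or don't appear), so by the two-squares theorem n IS expressible as a sum of two squares.
Step 3: Build a representation. Group n = k² · m with k = 4 and m = 17 · 101 = 1717 (a product of primes ≡ 1 (mod 4)); a representation of m scales to one of n via (k·x)² + (k·y)² = k²(x² + y²). Each prime p ≡ 1 (mod 4) is itself a sum of two squares; find a² by testing p − a² for a perfect square:
  17: 17 − 1² = 16 = 4² ⇒ 17 = 1² + 4².
  101: 101 − 1² = 100 = 10² ⇒ 101 = 1² + 10².
  Combine using the Brahmagupta–Fibonacci identity (a² + b²)(c² + d²) = (ac − bd)² + (ad + bc)² = (ac + bd)² + (ad − bc)²:
  17 · 101 = 1717: from (1² + 4²)(1² + 10²), take (1·1 − 4·10, 1·10 + 4·1) = (1 − 40, 10 + 4) = (-39, 14); dropping signs (only squares matter) gives (39, 14); check 39² + 14² = 1521 + 196 = 1717 ✓.
  Scale by k = 4: (4·39, 4·14) = (156, 56).
Step 4: Order so x ≤ y and verify: 56² + 156² = 3136 + 24336 = 27472 = n. ✓

n = 27472 = 56² + 156² (one valid representation with x ≤ y).


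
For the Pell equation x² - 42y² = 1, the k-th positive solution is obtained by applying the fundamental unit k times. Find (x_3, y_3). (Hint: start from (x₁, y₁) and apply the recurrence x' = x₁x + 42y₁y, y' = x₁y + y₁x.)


Step 1: Find the fundamental solution (x₁, y₁) of x² - 42y² = 1.
  Expand √42 as a continued fraction. a₀ = ⌊√42⌋ = 6; iterate m_{k+1} = d_k·a_k − m_k, d_{k+1} = (42 − m_{k+1}²)/d_k, a_{k+1} = ⌊(a₀ + m_{k+1})/d_{k+1}⌋ (starting m₀ = 0, d₀ = 1), with convergents p_k = a_k·p_{k-1} + p_{k-2}, q_k = a_k·q_{k-1} + q_{k-2} (p₋₁ = 1, q₋₁ = 0):
  k = 0: a₀ = 6; p₀/q₀ = 6/1; p₀² − 42·q₀² = 36 − 42 = -6.
  k = 1: m = 6, d = 6, a = ⌊(6 + 6)/6⌋ = 2; p/q = (2·6 + 1)/(2·1 + 0) = 13/2; p² − 42·q² = 169 − 168 = 1.
  The first convergent with p² − 42·q² = 1 gives the fundamental solution (x₁, y₁) = (13, 2).
Step 2: Apply the recurrence (x_{n+1}, y_{n+1}) = (x₁x_n + 42y₁y_n, x₁y_n + y₁x_n) repeatedly.
  From (x_1, y_1) = (13, 2): x_2 = 13·13 + 42·2·2 = 337; y_2 = 13·2 + 2·13 = 52.
  From (x_2, y_2) = (337, 52): x_3 = 13·337 + 42·2·52 = 8749; y_3 = 13·52 + 2·337 = 1350.
Step 3: Verify x_3² - 42·y_3² = 76545001 - 76545000 = 1 (should be 1). ✓

(x_1, y_1) = (13, 2); (x_3, y_3) = (8749, 1350).


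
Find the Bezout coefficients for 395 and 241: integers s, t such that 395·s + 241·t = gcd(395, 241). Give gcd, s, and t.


Euclidean algorithm on (395, 241) — divide until remainder is 0:
  395 = 1 · 241 + 154
  241 = 1 · 154 + 87
  154 = 1 · 87 + 67
  87 = 1 · 67 + 20
  67 = 3 · 20 + 7
  20 = 2 · 7 + 6
  7 = 1 · 6 + 1
  6 = 6 · 1 + 0
gcd(395, 241) = 1.
Track Bezout coefficients alongside the remainders: start with r₀ = 395 = a·1 + b·0 (s = 1, t = 0) and r₁ = 241 = a·0 + b·1 (s = 0, t = 1); each new remainder r_{k+1} = r_{k-1} − q_k·r_k inherits s_{k+1} = s_{k-1} − q_k·s_k, t_{k+1} = t_{k-1} − q_k·t_k, so r_k = a·s_k + b·t_k at every step:
  q = 1: r = 154, s = 1 − 1·0 = 1, t = 0 − 1·1 = -1  (check: 395·1 + 241·(-1) = 154)
  q = 1: r = 87, s = 0 − 1·1 = -1, t = 1 − 1·(-1) = 2  (check: 395·(-1) + 241·2 = 87)
  q = 1: r = 67, s = 1 − 1·(-1) = 2, t = -1 − 1·2 = -3  (check: 395·2 + 241·(-3) = 67)
  q = 1: r = 20, s = -1 − 1·2 = -3, t = 2 − 1·(-3) = 5  (check: 395·(-3) + 241·5 = 20)
  q = 3: r = 7, s = 2 − 3·(-3) = 11, t = -3 − 3·5 = -18  (check: 395·11 + 241·(-18) = 7)
  q = 2: r = 6, s = -3 − 2·11 = -25, t = 5 − 2·(-18) = 41  (check: 395·(-25) + 241·41 = 6)
  q = 1: r = 1, s = 11 − 1·(-25) = 36, t = -18 − 1·41 = -59  (check: 395·36 + 241·(-59) = 1)
The row with r = 1 (the gcd) gives the Bezout coefficients s = 36, t = -59.
Result: 395 · (36) + 241 · (-59) = 1.

gcd(395, 241) = 1; s = 36, t = -59 (check: 395·36 + 241·(-59) = 1).


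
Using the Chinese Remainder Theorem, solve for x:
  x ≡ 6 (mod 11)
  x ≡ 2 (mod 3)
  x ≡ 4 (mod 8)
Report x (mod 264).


Moduli 11, 3, 8 are pairwise coprime; by CRT there is a unique solution modulo M = 11 · 3 · 8 = 264.
Solve pairwise, accumulating the modulus:
  Start with x ≡ 6 (mod 11).
  Combine with x ≡ 2 (mod 3): since gcd(11, 3) = 1, we get a unique residue mod 33.
    Write x = 6 + 11·t and substitute into x ≡ 2 (mod 3): 11·t ≡ 2 − 6 = -4 (mod 3).
    Reduce coefficients mod 3: 2·t ≡ 2 (mod 3).
    The inverse of 2 mod 3 is 2 (since 2·2 = 4 = 1·3 + 1), so t ≡ 2·2 = 4 ≡ 1 (mod 3).
    Then x = 6 + 11·1 = 17, valid modulo lcm(11, 3) = 33: x ≡ 17 (mod 33).
  Combine with x ≡ 4 (mod 8): since gcd(33, 8) = 1, we get a unique residue mod 264.
    Write x = 17 + 33·t and substitute into x ≡ 4 (mod 8): 33·t ≡ 4 − 17 = -13 (mod 8).
    Reduce coefficients mod 8: 1·t ≡ 3 (mod 8).
    So t ≡ 3 (mod 8).
    Then x = 17 + 33·3 = 116, valid modulo lcm(33, 8) = 264: x ≡ 116 (mod 264).
Verify: 116 mod 11 = 6 ✓, 116 mod 3 = 2 ✓, 116 mod 8 = 4 ✓.

x ≡ 116 (mod 264).


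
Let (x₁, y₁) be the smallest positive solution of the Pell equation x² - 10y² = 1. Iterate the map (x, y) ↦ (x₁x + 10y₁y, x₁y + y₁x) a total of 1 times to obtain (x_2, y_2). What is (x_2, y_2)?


Step 1: Find the fundamental solution (x₁, y₁) of x² - 10y² = 1.
  Expand √10 as a continued fraction. a₀ = ⌊√10⌋ = 3; iterate m_{k+1} = d_k·a_k − m_k, d_{k+1} = (10 − m_{k+1}²)/d_k, a_{k+1} = ⌊(a₀ + m_{k+1})/d_{k+1}⌋ (starting m₀ = 0, d₀ = 1), with convergents p_k = a_k·p_{k-1} + p_{k-2}, q_k = a_k·q_{k-1} + q_{k-2} (p₋₁ = 1, q₋₁ = 0):
  k = 0: a₀ = 3; p₀/q₀ = 3/1; p₀² − 10·q₀² = 9 − 10 = -1.
  k = 1: m = 3, d = 1, a = ⌊(3 + 3)/1⌋ = 6; p/q = (6·3 + 1)/(6·1 + 0) = 19/6; p² − 10·q² = 361 − 360 = 1.
  The first convergent with p² − 10·q² = 1 gives the fundamental solution (x₁, y₁) = (19, 6).
Step 2: Apply the recurrence (x_{n+1}, y_{n+1}) = (x₁x_n + 10y₁y_n, x₁y_n + y₁x_n) repeatedly.
  From (x_1, y_1) = (19, 6): x_2 = 19·19 + 10·6·6 = 721; y_2 = 19·6 + 6·19 = 228.
Step 3: Verify x_2² - 10·y_2² = 519841 - 519840 = 1 (should be 1). ✓

(x_1, y_1) = (19, 6); (x_2, y_2) = (721, 228).


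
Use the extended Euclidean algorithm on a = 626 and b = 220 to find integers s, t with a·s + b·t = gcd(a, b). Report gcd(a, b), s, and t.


Euclidean algorithm on (626, 220) — divide until remainder is 0:
  626 = 2 · 220 + 186
  220 = 1 · 186 + 34
  186 = 5 · 34 + 16
  34 = 2 · 16 + 2
  16 = 8 · 2 + 0
gcd(626, 220) = 2.
Track Bezout coefficients alongside the remainders: start with r₀ = 626 = a·1 + b·0 (s = 1, t = 0) and r₁ = 220 = a·0 + b·1 (s = 0, t = 1); each new remainder r_{k+1} = r_{k-1} − q_k·r_k inherits s_{k+1} = s_{k-1} − q_k·s_k, t_{k+1} = t_{k-1} − q_k·t_k, so r_k = a·s_k + b·t_k at every step:
  q = 2: r = 186, s = 1 − 2·0 = 1, t = 0 − 2·1 = -2  (check: 626·1 + 220·(-2) = 186)
  q = 1: r = 34, s = 0 − 1·1 = -1, t = 1 − 1·(-2) = 3  (check: 626·(-1) + 220·3 = 34)
  q = 5: r = 16, s = 1 − 5·(-1) = 6, t = -2 − 5·3 = -17  (check: 626·6 + 220·(-17) = 16)
  q = 2: r = 2, s = -1 − 2·6 = -13, t = 3 − 2·(-17) = 37  (check: 626·(-13) + 220·37 = 2)
The row with r = 2 (the gcd) gives the Bezout coefficients s = -13, t = 37.
Result: 626 · (-13) + 220 · (37) = 2.

gcd(626, 220) = 2; s = -13, t = 37 (check: 626·(-13) + 220·37 = 2).


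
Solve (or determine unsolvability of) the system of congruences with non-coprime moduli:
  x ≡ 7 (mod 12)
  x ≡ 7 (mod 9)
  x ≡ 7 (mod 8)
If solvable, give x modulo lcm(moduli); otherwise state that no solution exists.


Moduli 12, 9, 8 are not pairwise coprime, so CRT works modulo lcm(m_i) when all pairwise compatibility conditions hold.
Pairwise compatibility: gcd(m_i, m_j) must divide a_i - a_j for every pair.
Merge one congruence at a time:
  Start: x ≡ 7 (mod 12).
  Combine with x ≡ 7 (mod 9): gcd(12, 9) = 3; 7 - 7 = 0, which IS divisible by 3, so compatible.
    Write x = 7 + 12·t and substitute into x ≡ 7 (mod 9): 12·t ≡ 7 − 7 = 0 (mod 9).
    Divide the congruence (and modulus) by g = 3: 4·t ≡ 0 (mod 3).
    Reduce coefficients mod 3: 1·t ≡ 0 (mod 3).
    So t ≡ 0 (mod 3).
    Then x = 7 + 12·0 = 7, valid modulo lcm(12, 9) = 36: x ≡ 7 (mod 36).
  Combine with x ≡ 7 (mod 8): gcd(36, 8) = 4; 7 - 7 = 0, which IS divisible by 4, so compatible.
    Write x = 7 + 36·t and substitute into x ≡ 7 (mod 8): 36·t ≡ 7 − 7 = 0 (mod 8).
    Divide the congruence (and modulus) by g = 4: 9·t ≡ 0 (mod 2).
    Reduce coefficients mod 2: 1·t ≡ 0 (mod 2).
    So t ≡ 0 (mod 2).
    Then x = 7 + 36·0 = 7, valid modulo lcm(36, 8) = 72: x ≡ 7 (mod 72).
Verify: 7 mod 12 = 7, 7 mod 9 = 7, 7 mod 8 = 7.

x ≡ 7 (mod 72).


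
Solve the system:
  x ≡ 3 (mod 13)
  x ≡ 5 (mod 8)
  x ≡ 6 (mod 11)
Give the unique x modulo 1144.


Moduli 13, 8, 11 are pairwise coprime; by CRT there is a unique solution modulo M = 13 · 8 · 11 = 1144.
Solve pairwise, accumulating the modulus:
  Start with x ≡ 3 (mod 13).
  Combine with x ≡ 5 (mod 8): since gcd(13, 8) = 1, we get a unique residue mod 104.
    Write x = 3 + 13·t and substitute into x ≡ 5 (mod 8): 13·t ≡ 5 − 3 = 2 (mod 8).
    Reduce coefficients mod 8: 5·t ≡ 2 (mod 8).
    The inverse of 5 mod 8 is 5 (since 5·5 = 25 = 3·8 + 1), so t ≡ 5·2 = 10 ≡ 2 (mod 8).
    Then x = 3 + 13·2 = 29, valid modulo lcm(13, 8) = 104: x ≡ 29 (mod 104).
  Combine with x ≡ 6 (mod 11): since gcd(104, 11) = 1, we get a unique residue mod 1144.
    Write x = 29 + 104·t and substitute into x ≡ 6 (mod 11): 104·t ≡ 6 − 29 = -23 (mod 11).
    Reduce coefficients mod 11: 5·t ≡ 10 (mod 11).
    The inverse of 5 mod 11 is 9 (since 5·9 = 45 = 4·11 + 1), so t ≡ 9·10 = 90 ≡ 2 (mod 11).
    Then x = 29 + 104·2 = 237, valid modulo lcm(104, 11) = 1144: x ≡ 237 (mod 1144).
Verify: 237 mod 13 = 3 ✓, 237 mod 8 = 5 ✓, 237 mod 11 = 6 ✓.

x ≡ 237 (mod 1144).


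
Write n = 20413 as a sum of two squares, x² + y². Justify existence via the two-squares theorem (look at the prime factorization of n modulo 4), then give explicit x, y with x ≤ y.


Step 1: Factor n = 20413 = 137 · 149.
Step 2: Check the mod-4 condition on each prime factor: 137 ≡ 1 (mod 4), exponent 1; 149 ≡ 1 (mod 4), exponent 1.
All primes ≡ 3 (mod 4) appear to even exponent (or don't appear), so by the two-squares theorem n IS expressible as a sum of two squares.
Step 3: Build a representation. Here n = 137 · 149 is a product of primes ≡ 1 (mod 4). Each prime p ≡ 1 (mod 4) is itself a sum of two squares; find a² by testing p − a² for a perfect square:
  137: 137 − 1² = 136, 137 − 2² = 133, 137 − 3² = 128, 137 − 4² = 121 = 11² ⇒ 137 = 4² + 11².
  149: 149 − 1² = 148, 149 − 2² = 145, 149 − 3² = 140, 149 − 4² = 133, 149 − 5² = 124, 149 − 6² = 113, 149 − 7² = 100 = 10² ⇒ 149 = 7² + 10².
  Combine using the Brahmagupta–Fibonacci identity (a² + b²)(c² + d²) = (ac − bd)² + (ad + bc)² = (ac + bd)² + (ad − bc)²:
  137 · 149 = 20413: from (4² + 11²)(7² + 10²), take (4·7 − 11·10, 4·10 + 11·7) = (28 − 110, 40 + 77) = (-82, 117); dropping signs (only squares matter) gives (82, 117); check 82² + 117² = 6724 + 13689 = 20413 ✓.
Step 4: Order so x ≤ y and verify: 82² + 117² = 6724 + 13689 = 20413 = n. ✓

n = 20413 = 82² + 117² (one valid representation with x ≤ y).


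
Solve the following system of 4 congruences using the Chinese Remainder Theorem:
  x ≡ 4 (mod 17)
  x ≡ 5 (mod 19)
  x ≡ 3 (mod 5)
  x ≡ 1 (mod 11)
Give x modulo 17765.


Product of moduli M = 17 · 19 · 5 · 11 = 17765.
Merge one congruence at a time:
  Start: x ≡ 4 (mod 17).
  Combine with x ≡ 5 (mod 19); new modulus lcm = 323.
    Write x = 4 + 17·t and substitute into x ≡ 5 (mod 19): 17·t ≡ 5 − 4 = 1 (mod 19).
    The inverse of 17 mod 19 is 9 (since 17·9 = 153 = 8·19 + 1), so t ≡ 9·1 = 9 ≡ 9 (mod 19).
    Then x = 4 + 17·9 = 157, valid modulo lcm(17, 19) = 323: x ≡ 157 (mod 323).
  Combine with x ≡ 3 (mod 5); new modulus lcm = 1615.
    Write x = 157 + 323·t and substitute into x ≡ 3 (mod 5): 323·t ≡ 3 − 157 = -154 (mod 5).
    Reduce coefficients mod 5: 3·t ≡ 1 (mod 5).
    The inverse of 3 mod 5 is 2 (since 3·2 = 6 = 1·5 + 1), so t ≡ 2·1 = 2 ≡ 2 (mod 5).
    Then x = 157 + 323·2 = 803, valid modulo lcm(323, 5) = 1615: x ≡ 803 (mod 1615).
  Combine with x ≡ 1 (mod 11); new modulus lcm = 17765.
    Write x = 803 + 1615·t and substitute into x ≡ 1 (mod 11): 1615·t ≡ 1 − 803 = -802 (mod 11).
    Reduce coefficients mod 11: 9·t ≡ 1 (mod 11).
    The inverse of 9 mod 11 is 5 (since 9·5 = 45 = 4·11 + 1), so t ≡ 5·1 = 5 ≡ 5 (mod 11).
    Then x = 803 + 1615·5 = 8878, valid modulo lcm(1615, 11) = 17765: x ≡ 8878 (mod 17765).
Verify against each original: 8878 mod 17 = 4, 8878 mod 19 = 5, 8878 mod 5 = 3, 8878 mod 11 = 1.

x ≡ 8878 (mod 17765).


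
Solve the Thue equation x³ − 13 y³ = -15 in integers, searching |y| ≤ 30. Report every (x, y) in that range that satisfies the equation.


The equation is x³ - 13y³ = -15. For fixed y, x³ = 13·y³ − 15, so a solution requires the RHS to be a perfect cube.
Strategy: iterate y from -30 to 30, compute RHS = 13·y³ − 15, and check whether it is a (positive or negative) perfect cube.
Check small values of y:
  y = 0: RHS = -15 is not a perfect cube.
  y = 1: RHS = -2 is not a perfect cube.
  y = -1: RHS = -28 is not a perfect cube.
  y = 2: RHS = 89 is not a perfect cube.
  y = -2: RHS = -119 is not a perfect cube.
  y = 3: RHS = 336 is not a perfect cube.
  y = -3: RHS = -366 is not a perfect cube.
Continuing the search up to |y| = 30 finds no solutions either.
No (x, y) in the scanned range satisfies the equation.

No integer solutions with |y| ≤ 30.


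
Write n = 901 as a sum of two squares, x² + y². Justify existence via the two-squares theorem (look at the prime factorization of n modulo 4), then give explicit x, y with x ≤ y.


Step 1: Factor n = 901 = 17 · 53.
Step 2: Check the mod-4 condition on each prime factor: 17 ≡ 1 (mod 4), exponent 1; 53 ≡ 1 (mod 4), exponent 1.
All primes ≡ 3 (mod 4) appear to even exponent (or don't appear), so by the two-squares theorem n IS expressible as a sum of two squares.
Step 3: Build a representation. Here n = 17 · 53 is a product of primes ≡ 1 (mod 4). Each prime p ≡ 1 (mod 4) is itself a sum of two squares; find a² by testing p − a² for a perfect square:
  17: 17 − 1² = 16 = 4² ⇒ 17 = 1² + 4².
  53: 53 − 1² = 52, 53 − 2² = 49 = 7² ⇒ 53 = 2² + 7².
  Combine using the Brahmagupta–Fibonacci identity (a² + b²)(c² + d²) = (ac − bd)² + (ad + bc)² = (ac + bd)² + (ad − bc)²:
  17 · 53 = 901: from (1² + 4²)(2² + 7²), take (1·2 − 4·7, 1·7 + 4·2) = (2 − 28, 7 + 8) = (-26, 15); dropping signs (only squares matter) gives (26, 15); check 26² + 15² = 676 + 225 = 901 ✓.
Step 4: Order so x ≤ y and verify: 15² + 26² = 225 + 676 = 901 = n. ✓

n = 901 = 15² + 26² (one valid representation with x ≤ y).


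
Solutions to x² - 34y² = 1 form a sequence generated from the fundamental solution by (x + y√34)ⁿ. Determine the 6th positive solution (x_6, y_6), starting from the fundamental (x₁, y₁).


Step 1: Find the fundamental solution (x₁, y₁) of x² - 34y² = 1.
  Expand √34 as a continued fraction. a₀ = ⌊√34⌋ = 5; iterate m_{k+1} = d_k·a_k − m_k, d_{k+1} = (34 − m_{k+1}²)/d_k, a_{k+1} = ⌊(a₀ + m_{k+1})/d_{k+1}⌋ (starting m₀ = 0, d₀ = 1), with convergents p_k = a_k·p_{k-1} + p_{k-2}, q_k = a_k·q_{k-1} + q_{k-2} (p₋₁ = 1, q₋₁ = 0):
  k = 0: a₀ = 5; p₀/q₀ = 5/1; p₀² − 34·q₀² = 25 − 34 = -9.
  k = 1: m = 5, d = 9, a = ⌊(5 + 5)/9⌋ = 1; p/q = (1·5 + 1)/(1·1 + 0) = 6/1; p² − 34·q² = 36 − 34 = 2.
  k = 2: m = 4, d = 2, a = ⌊(5 + 4)/2⌋ = 4; p/q = (4·6 + 5)/(4·1 + 1) = 29/5; p² − 34·q² = 841 − 850 = -9.
  k = 3: m = 4, d = 9, a = ⌊(5 + 4)/9⌋ = 1; p/q = (1·29 + 6)/(1·5 + 1) = 35/6; p² − 34·q² = 1225 − 1224 = 1.
  The first convergent with p² − 34·q² = 1 gives the fundamental solution (x₁, y₁) = (35, 6).
Step 2: Apply the recurrence (x_{n+1}, y_{n+1}) = (x₁x_n + 34y₁y_n, x₁y_n + y₁x_n) repeatedly.
  From (x_1, y_1) = (35, 6): x_2 = 35·35 + 34·6·6 = 2449; y_2 = 35·6 + 6·35 = 420.
  From (x_2, y_2) = (2449, 420): x_3 = 35·2449 + 34·6·420 = 171395; y_3 = 35·420 + 6·2449 = 29394.
  From (x_3, y_3) = (171395, 29394): x_4 = 35·171395 + 34·6·29394 = 11995201; y_4 = 35·29394 + 6·171395 = 2057160.
  From (x_4, y_4) = (11995201, 2057160): x_5 = 35·11995201 + 34·6·2057160 = 839492675; y_5 = 35·2057160 + 6·11995201 = 143971806.
  From (x_5, y_5) = (839492675, 143971806): x_6 = 35·839492675 + 34·6·143971806 = 58752492049; y_6 = 35·143971806 + 6·839492675 = 10075969260.
Step 3: Verify x_6² - 34·y_6² = 3451855321967808218401 - 3451855321967808218400 = 1 (should be 1). ✓

(x_1, y_1) = (35, 6); (x_6, y_6) = (58752492049, 10075969260).


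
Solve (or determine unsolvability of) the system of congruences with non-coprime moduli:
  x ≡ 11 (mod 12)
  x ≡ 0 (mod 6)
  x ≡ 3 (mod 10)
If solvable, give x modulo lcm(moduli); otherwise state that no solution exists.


Moduli 12, 6, 10 are not pairwise coprime, so CRT works modulo lcm(m_i) when all pairwise compatibility conditions hold.
Pairwise compatibility: gcd(m_i, m_j) must divide a_i - a_j for every pair.
Merge one congruence at a time:
  Start: x ≡ 11 (mod 12).
  Combine with x ≡ 0 (mod 6): gcd(12, 6) = 6, and 0 - 11 = -11 is NOT divisible by 6.
    ⇒ system is inconsistent (no integer solution).

No solution (the system is inconsistent).


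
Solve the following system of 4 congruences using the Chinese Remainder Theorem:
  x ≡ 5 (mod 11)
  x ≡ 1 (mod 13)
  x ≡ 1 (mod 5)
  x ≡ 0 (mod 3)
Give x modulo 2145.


Product of moduli M = 11 · 13 · 5 · 3 = 2145.
Merge one congruence at a time:
  Start: x ≡ 5 (mod 11).
  Combine with x ≡ 1 (mod 13); new modulus lcm = 143.
    Write x = 5 + 11·t and substitute into x ≡ 1 (mod 13): 11·t ≡ 1 − 5 = -4 (mod 13).
    Reduce coefficients mod 13: 11·t ≡ 9 (mod 13).
    The inverse of 11 mod 13 is 6 (since 11·6 = 66 = 5·13 + 1), so t ≡ 6·9 = 54 ≡ 2 (mod 13).
    Then x = 5 + 11·2 = 27, valid modulo lcm(11, 13) = 143: x ≡ 27 (mod 143).
  Combine with x ≡ 1 (mod 5); new modulus lcm = 715.
    Write x = 27 + 143·t and substitute into x ≡ 1 (mod 5): 143·t ≡ 1 − 27 = -26 (mod 5).
    Reduce coefficients mod 5: 3·t ≡ 4 (mod 5).
    The inverse of 3 mod 5 is 2 (since 3·2 = 6 = 1·5 + 1), so t ≡ 2·4 = 8 ≡ 3 (mod 5).
    Then x = 27 + 143·3 = 456, valid modulo lcm(143, 5) = 715: x ≡ 456 (mod 715).
  Combine with x ≡ 0 (mod 3); new modulus lcm = 2145.
    Write x = 456 + 715·t and substitute into x ≡ 0 (mod 3): 715·t ≡ 0 − 456 = -456 (mod 3).
    Reduce coefficients mod 3: 1·t ≡ 0 (mod 3).
    So t ≡ 0 (mod 3).
    Then x = 456 + 715·0 = 456, valid modulo lcm(715, 3) = 2145: x ≡ 456 (mod 2145).
Verify against each original: 456 mod 11 = 5, 456 mod 13 = 1, 456 mod 5 = 1, 456 mod 3 = 0.

x ≡ 456 (mod 2145).


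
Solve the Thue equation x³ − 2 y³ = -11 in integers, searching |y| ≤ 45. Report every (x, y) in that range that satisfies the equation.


The equation is x³ - 2y³ = -11. For fixed y, x³ = 2·y³ − 11, so a solution requires the RHS to be a perfect cube.
Strategy: iterate y from -45 to 45, compute RHS = 2·y³ − 11, and check whether it is a (positive or negative) perfect cube.
Check small values of y:
  y = 0: RHS = -11 is not a perfect cube.
  y = 1: RHS = -9 is not a perfect cube.
  y = -1: RHS = -13 is not a perfect cube.
  y = 2: RHS = 5 is not a perfect cube.
  y = -2: RHS = -27 = (-3)³ ⇒ x = -3 works.
  y = 3: RHS = 43 is not a perfect cube.
  y = -3: RHS = -65 is not a perfect cube.
Continuing the search up to |y| = 45 finds no further solutions beyond those listed.
Collected solutions: (-3, -2).

Solutions (with |y| ≤ 45): (-3, -2).


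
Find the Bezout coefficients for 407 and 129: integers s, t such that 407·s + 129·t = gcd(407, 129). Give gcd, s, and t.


Euclidean algorithm on (407, 129) — divide until remainder is 0:
  407 = 3 · 129 + 20
  129 = 6 · 20 + 9
  20 = 2 · 9 + 2
  9 = 4 · 2 + 1
  2 = 2 · 1 + 0
gcd(407, 129) = 1.
Track Bezout coefficients alongside the remainders: start with r₀ = 407 = a·1 + b·0 (s = 1, t = 0) and r₁ = 129 = a·0 + b·1 (s = 0, t = 1); each new remainder r_{k+1} = r_{k-1} − q_k·r_k inherits s_{k+1} = s_{k-1} − q_k·s_k, t_{k+1} = t_{k-1} − q_k·t_k, so r_k = a·s_k + b·t_k at every step:
  q = 3: r = 20, s = 1 − 3·0 = 1, t = 0 − 3·1 = -3  (check: 407·1 + 129·(-3) = 20)
  q = 6: r = 9, s = 0 − 6·1 = -6, t = 1 − 6·(-3) = 19  (check: 407·(-6) + 129·19 = 9)
  q = 2: r = 2, s = 1 − 2·(-6) = 13, t = -3 − 2·19 = -41  (check: 407·13 + 129·(-41) = 2)
  q = 4: r = 1, s = -6 − 4·13 = -58, t = 19 − 4·(-41) = 183  (check: 407·(-58) + 129·183 = 1)
The row with r = 1 (the gcd) gives the Bezout coefficients s = -58, t = 183.
Result: 407 · (-58) + 129 · (183) = 1.

gcd(407, 129) = 1; s = -58, t = 183 (check: 407·(-58) + 129·183 = 1).


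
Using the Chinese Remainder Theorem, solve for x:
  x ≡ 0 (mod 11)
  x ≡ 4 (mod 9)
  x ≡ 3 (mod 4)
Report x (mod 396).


Moduli 11, 9, 4 are pairwise coprime; by CRT there is a unique solution modulo M = 11 · 9 · 4 = 396.
Solve pairwise, accumulating the modulus:
  Start with x ≡ 0 (mod 11).
  Combine with x ≡ 4 (mod 9): since gcd(11, 9) = 1, we get a unique residue mod 99.
    Write x = 0 + 11·t and substitute into x ≡ 4 (mod 9): 11·t ≡ 4 − 0 = 4 (mod 9).
    Reduce coefficients mod 9: 2·t ≡ 4 (mod 9).
    The inverse of 2 mod 9 is 5 (since 2·5 = 10 = 1·9 + 1), so t ≡ 5·4 = 20 ≡ 2 (mod 9).
    Then x = 0 + 11·2 = 22, valid modulo lcm(11, 9) = 99: x ≡ 22 (mod 99).
  Combine with x ≡ 3 (mod 4): since gcd(99, 4) = 1, we get a unique residue mod 396.
    Write x = 22 + 99·t and substitute into x ≡ 3 (mod 4): 99·t ≡ 3 − 22 = -19 (mod 4).
    Reduce coefficients mod 4: 3·t ≡ 1 (mod 4).
    The inverse of 3 mod 4 is 3 (since 3·3 = 9 = 2·4 + 1), so t ≡ 3·1 = 3 ≡ 3 (mod 4).
    Then x = 22 + 99·3 = 319, valid modulo lcm(99, 4) = 396: x ≡ 319 (mod 396).
Verify: 319 mod 11 = 0 ✓, 319 mod 9 = 4 ✓, 319 mod 4 = 3 ✓.

x ≡ 319 (mod 396).


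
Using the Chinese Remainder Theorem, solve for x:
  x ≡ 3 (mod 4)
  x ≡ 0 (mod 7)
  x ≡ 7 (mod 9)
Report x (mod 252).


Moduli 4, 7, 9 are pairwise coprime; by CRT there is a unique solution modulo M = 4 · 7 · 9 = 252.
Solve pairwise, accumulating the modulus:
  Start with x ≡ 3 (mod 4).
  Combine with x ≡ 0 (mod 7): since gcd(4, 7) = 1, we get a unique residue mod 28.
    Write x = 3 + 4·t and substitute into x ≡ 0 (mod 7): 4·t ≡ 0 − 3 = -3 (mod 7).
    Reduce coefficients mod 7: 4·t ≡ 4 (mod 7).
    The inverse of 4 mod 7 is 2 (since 4·2 = 8 = 1·7 + 1), so t ≡ 2·4 = 8 ≡ 1 (mod 7).
    Then x = 3 + 4·1 = 7, valid modulo lcm(4, 7) = 28: x ≡ 7 (mod 28).
  Combine with x ≡ 7 (mod 9): since gcd(28, 9) = 1, we get a unique residue mod 252.
    Write x = 7 + 28·t and substitute into x ≡ 7 (mod 9): 28·t ≡ 7 − 7 = 0 (mod 9).
    Reduce coefficients mod 9: 1·t ≡ 0 (mod 9).
    So t ≡ 0 (mod 9).
    Then x = 7 + 28·0 = 7, valid modulo lcm(28, 9) = 252: x ≡ 7 (mod 252).
Verify: 7 mod 4 = 3 ✓, 7 mod 7 = 0 ✓, 7 mod 9 = 7 ✓.

x ≡ 7 (mod 252).


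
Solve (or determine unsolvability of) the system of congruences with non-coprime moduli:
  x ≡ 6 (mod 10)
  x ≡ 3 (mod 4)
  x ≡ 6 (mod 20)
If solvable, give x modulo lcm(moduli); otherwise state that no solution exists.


Moduli 10, 4, 20 are not pairwise coprime, so CRT works modulo lcm(m_i) when all pairwise compatibility conditions hold.
Pairwise compatibility: gcd(m_i, m_j) must divide a_i - a_j for every pair.
Merge one congruence at a time:
  Start: x ≡ 6 (mod 10).
  Combine with x ≡ 3 (mod 4): gcd(10, 4) = 2, and 3 - 6 = -3 is NOT divisible by 2.
    ⇒ system is inconsistent (no integer solution).

No solution (the system is inconsistent).


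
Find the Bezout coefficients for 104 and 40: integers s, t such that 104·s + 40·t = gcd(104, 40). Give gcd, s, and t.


Euclidean algorithm on (104, 40) — divide until remainder is 0:
  104 = 2 · 40 + 24
  40 = 1 · 24 + 16
  24 = 1 · 16 + 8
  16 = 2 · 8 + 0
gcd(104, 40) = 8.
Track Bezout coefficients alongside the remainders: start with r₀ = 104 = a·1 + b·0 (s = 1, t = 0) and r₁ = 40 = a·0 + b·1 (s = 0, t = 1); each new remainder r_{k+1} = r_{k-1} − q_k·r_k inherits s_{k+1} = s_{k-1} − q_k·s_k, t_{k+1} = t_{k-1} − q_k·t_k, so r_k = a·s_k + b·t_k at every step:
  q = 2: r = 24, s = 1 − 2·0 = 1, t = 0 − 2·1 = -2  (check: 104·1 + 40·(-2) = 24)
  q = 1: r = 16, s = 0 − 1·1 = -1, t = 1 − 1·(-2) = 3  (check: 104·(-1) + 40·3 = 16)
  q = 1: r = 8, s = 1 − 1·(-1) = 2, t = -2 − 1·3 = -5  (check: 104·2 + 40·(-5) = 8)
The row with r = 8 (the gcd) gives the Bezout coefficients s = 2, t = -5.
Result: 104 · (2) + 40 · (-5) = 8.

gcd(104, 40) = 8; s = 2, t = -5 (check: 104·2 + 40·(-5) = 8).


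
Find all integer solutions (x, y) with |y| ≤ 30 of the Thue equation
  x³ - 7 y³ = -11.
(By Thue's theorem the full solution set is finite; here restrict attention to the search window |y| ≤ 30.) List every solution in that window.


The equation is x³ - 7y³ = -11. For fixed y, x³ = 7·y³ − 11, so a solution requires the RHS to be a perfect cube.
Strategy: iterate y from -30 to 30, compute RHS = 7·y³ − 11, and check whether it is a (positive or negative) perfect cube.
Check small values of y:
  y = 0: RHS = -11 is not a perfect cube.
  y = 1: RHS = -4 is not a perfect cube.
  y = -1: RHS = -18 is not a perfect cube.
  y = 2: RHS = 45 is not a perfect cube.
  y = -2: RHS = -67 is not a perfect cube.
  y = 3: RHS = 178 is not a perfect cube.
  y = -3: RHS = -200 is not a perfect cube.
Continuing the search up to |y| = 30 finds no solutions either.
No (x, y) in the scanned range satisfies the equation.

No integer solutions with |y| ≤ 30.


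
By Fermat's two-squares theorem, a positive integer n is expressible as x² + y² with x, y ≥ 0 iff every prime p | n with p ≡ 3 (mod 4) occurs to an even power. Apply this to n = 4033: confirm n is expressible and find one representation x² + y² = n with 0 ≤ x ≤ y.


Step 1: Factor n = 4033 = 37 · 109.
Step 2: Check the mod-4 condition on each prime factor: 37 ≡ 1 (mod 4), exponent 1; 109 ≡ 1 (mod 4), exponent 1.
All primes ≡ 3 (mod 4) appear to even exponent (or don't appear), so by the two-squares theorem n IS expressible as a sum of two squares.
Step 3: Build a representation. Here n = 37 · 109 is a product of primes ≡ 1 (mod 4). Each prime p ≡ 1 (mod 4) is itself a sum of two squares; find a² by testing p − a² for a perfect square:
  37: 37 − 1² = 36 = 6² ⇒ 37 = 1² + 6².
  109: 109 − 1² = 108, 109 − 2² = 105, 109 − 3² = 100 = 10² ⇒ 109 = 3² + 10².
  Combine using the Brahmagupta–Fibonacci identity (a² + b²)(c² + d²) = (ac − bd)² + (ad + bc)² = (ac + bd)² + (ad − bc)²:
  37 · 109 = 4033: from (1² + 6²)(3² + 10²), take (1·3 − 6·10, 1·10 + 6·3) = (3 − 60, 10 + 18) = (-57, 28); dropping signs (only squares matter) gives (57, 28); check 57² + 28² = 3249 + 784 = 4033 ✓.
Step 4: Order so x ≤ y and verify: 28² + 57² = 784 + 3249 = 4033 = n. ✓

n = 4033 = 28² + 57² (one valid representation with x ≤ y).


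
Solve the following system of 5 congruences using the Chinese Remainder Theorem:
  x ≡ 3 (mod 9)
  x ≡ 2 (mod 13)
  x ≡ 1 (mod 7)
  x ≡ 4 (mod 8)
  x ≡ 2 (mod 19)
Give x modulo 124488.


Product of moduli M = 9 · 13 · 7 · 8 · 19 = 124488.
Merge one congruence at a time:
  Start: x ≡ 3 (mod 9).
  Combine with x ≡ 2 (mod 13); new modulus lcm = 117.
    Write x = 3 + 9·t and substitute into x ≡ 2 (mod 13): 9·t ≡ 2 − 3 = -1 (mod 13).
    Reduce coefficients mod 13: 9·t ≡ 12 (mod 13).
    The inverse of 9 mod 13 is 3 (since 9·3 = 27 = 2·13 + 1), so t ≡ 3·12 = 36 ≡ 10 (mod 13).
    Then x = 3 + 9·10 = 93, valid modulo lcm(9, 13) = 117: x ≡ 93 (mod 117).
  Combine with x ≡ 1 (mod 7); new modulus lcm = 819.
    Write x = 93 + 117·t and substitute into x ≡ 1 (mod 7): 117·t ≡ 1 − 93 = -92 (mod 7).
    Reduce coefficients mod 7: 5·t ≡ 6 (mod 7).
    The inverse of 5 mod 7 is 3 (since 5·3 = 15 = 2·7 + 1), so t ≡ 3·6 = 18 ≡ 4 (mod 7).
    Then x = 93 + 117·4 = 561, valid modulo lcm(117, 7) = 819: x ≡ 561 (mod 819).
  Combine with x ≡ 4 (mod 8); new modulus lcm = 6552.
    Write x = 561 + 819·t and substitute into x ≡ 4 (mod 8): 819·t ≡ 4 − 561 = -557 (mod 8).
    Reduce coefficients mod 8: 3·t ≡ 3 (mod 8).
    The inverse of 3 mod 8 is 3 (since 3·3 = 9 = 1·8 + 1), so t ≡ 3·3 = 9 ≡ 1 (mod 8).
    Then x = 561 + 819·1 = 1380, valid modulo lcm(819, 8) = 6552: x ≡ 1380 (mod 6552).
  Combine with x ≡ 2 (mod 19); new modulus lcm = 124488.
    Write x = 1380 + 6552·t and substitute into x ≡ 2 (mod 19): 6552·t ≡ 2 − 1380 = -1378 (mod 19).
    Reduce coefficients mod 19: 16·t ≡ 9 (mod 19).
    The inverse of 16 mod 19 is 6 (since 16·6 = 96 = 5·19 + 1), so t ≡ 6·9 = 54 ≡ 16 (mod 19).
    Then x = 1380 + 6552·16 = 106212, valid modulo lcm(6552, 19) = 124488: x ≡ 106212 (mod 124488).
Verify against each original: 106212 mod 9 = 3, 106212 mod 13 = 2, 106212 mod 7 = 1, 106212 mod 8 = 4, 106212 mod 19 = 2.

x ≡ 106212 (mod 124488).


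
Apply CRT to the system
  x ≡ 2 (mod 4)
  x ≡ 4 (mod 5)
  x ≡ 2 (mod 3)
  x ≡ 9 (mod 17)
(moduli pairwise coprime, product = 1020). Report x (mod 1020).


Product of moduli M = 4 · 5 · 3 · 17 = 1020.
Merge one congruence at a time:
  Start: x ≡ 2 (mod 4).
  Combine with x ≡ 4 (mod 5); new modulus lcm = 20.
    Write x = 2 + 4·t and substitute into x ≡ 4 (mod 5): 4·t ≡ 4 − 2 = 2 (mod 5).
    The inverse of 4 mod 5 is 4 (since 4·4 = 16 = 3·5 + 1), so t ≡ 4·2 = 8 ≡ 3 (mod 5).
    Then x = 2 + 4·3 = 14, valid modulo lcm(4, 5) = 20: x ≡ 14 (mod 20).
  Combine with x ≡ 2 (mod 3); new modulus lcm = 60.
    Write x = 14 + 20·t and substitute into x ≡ 2 (mod 3): 20·t ≡ 2 − 14 = -12 (mod 3).
    Reduce coefficients mod 3: 2·t ≡ 0 (mod 3).
    The inverse of 2 mod 3 is 2 (since 2·2 = 4 = 1·3 + 1), so t ≡ 2·0 = 0 ≡ 0 (mod 3).
    Then x = 14 + 20·0 = 14, valid modulo lcm(20, 3) = 60: x ≡ 14 (mod 60).
  Combine with x ≡ 9 (mod 17); new modulus lcm = 1020.
    Write x = 14 + 60·t and substitute into x ≡ 9 (mod 17): 60·t ≡ 9 − 14 = -5 (mod 17).
    Reduce coefficients mod 17: 9·t ≡ 12 (mod 17).
    The inverse of 9 mod 17 is 2 (since 9·2 = 18 = 1·17 + 1), so t ≡ 2·12 = 24 ≡ 7 (mod 17).
    Then x = 14 + 60·7 = 434, valid modulo lcm(60, 17) = 1020: x ≡ 434 (mod 1020).
Verify against each original: 434 mod 4 = 2, 434 mod 5 = 4, 434 mod 3 = 2, 434 mod 17 = 9.

x ≡ 434 (mod 1020).


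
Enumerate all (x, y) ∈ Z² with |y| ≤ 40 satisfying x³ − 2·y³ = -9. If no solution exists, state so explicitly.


The equation is x³ - 2y³ = -9. For fixed y, x³ = 2·y³ − 9, so a solution requires the RHS to be a perfect cube.
Strategy: iterate y from -40 to 40, compute RHS = 2·y³ − 9, and check whether it is a (positive or negative) perfect cube.
Check small values of y:
  y = 0: RHS = -9 is not a perfect cube.
  y = 1: RHS = -7 is not a perfect cube.
  y = -1: RHS = -11 is not a perfect cube.
  y = 2: RHS = 7 is not a perfect cube.
  y = -2: RHS = -25 is not a perfect cube.
  y = 3: RHS = 45 is not a perfect cube.
  y = -3: RHS = -63 is not a perfect cube.
Continuing the search up to |y| = 40 finds no solutions either.
No (x, y) in the scanned range satisfies the equation.

No integer solutions with |y| ≤ 40.
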